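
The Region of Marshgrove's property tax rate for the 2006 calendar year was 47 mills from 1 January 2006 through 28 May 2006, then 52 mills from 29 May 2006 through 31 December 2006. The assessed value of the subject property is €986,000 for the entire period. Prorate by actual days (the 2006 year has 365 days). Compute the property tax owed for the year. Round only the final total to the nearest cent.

1 January – 28 May 2006: 148 days at 47 mills → €986,000 × 4.7% × 148/365 = €18,790.7288
29 May – 31 December 2006: 217 days at 52 mills → €986,000 × 5.2% × 217/365 = €30,482.2575
Total = €49,272.9863

€49,272.99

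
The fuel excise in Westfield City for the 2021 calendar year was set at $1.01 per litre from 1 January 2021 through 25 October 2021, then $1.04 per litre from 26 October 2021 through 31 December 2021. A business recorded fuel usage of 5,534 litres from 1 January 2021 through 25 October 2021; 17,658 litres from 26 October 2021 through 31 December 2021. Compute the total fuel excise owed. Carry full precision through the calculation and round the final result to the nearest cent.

$23953.66

1 January – 25 October 2021: 5,534 litres at $1.01/litre → $5589.34
26 October – 31 December 2021: 17,658 litres at $1.04/litre → $18364.32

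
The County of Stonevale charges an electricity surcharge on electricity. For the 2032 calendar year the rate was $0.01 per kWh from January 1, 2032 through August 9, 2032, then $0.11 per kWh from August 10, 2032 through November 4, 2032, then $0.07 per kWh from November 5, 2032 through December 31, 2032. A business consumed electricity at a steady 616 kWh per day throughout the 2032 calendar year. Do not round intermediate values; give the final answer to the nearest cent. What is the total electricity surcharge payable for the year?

January 1 – August 9, 2032: 222 days × 616 kWh/day = 136,752 kWh at $0.01/kWh → $1,367.52
August 10 – November 4, 2032: 87 days × 616 kWh/day = 53,592 kWh at $0.11/kWh → $5,895.12
November 5 – December 31, 2032: 57 days × 616 kWh/day = 35,112 kWh at $0.07/kWh → $2,457.84

$9,720.48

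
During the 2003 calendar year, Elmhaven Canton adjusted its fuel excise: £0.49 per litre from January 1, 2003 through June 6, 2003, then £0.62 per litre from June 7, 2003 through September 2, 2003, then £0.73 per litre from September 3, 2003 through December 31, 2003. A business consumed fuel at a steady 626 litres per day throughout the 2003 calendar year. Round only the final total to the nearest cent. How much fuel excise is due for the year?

January 1 – June 6, 2003: 157 days × 626 litres/day = 98,282 litres at £0.49/litre → £48,158.18
June 7 – September 2, 2003: 88 days × 626 litres/day = 55,088 litres at £0.62/litre → £34,154.56
September 3 – December 31, 2003: 120 days × 626 litres/day = 75,120 litres at £0.73/litre → £54,837.60

£137,150.34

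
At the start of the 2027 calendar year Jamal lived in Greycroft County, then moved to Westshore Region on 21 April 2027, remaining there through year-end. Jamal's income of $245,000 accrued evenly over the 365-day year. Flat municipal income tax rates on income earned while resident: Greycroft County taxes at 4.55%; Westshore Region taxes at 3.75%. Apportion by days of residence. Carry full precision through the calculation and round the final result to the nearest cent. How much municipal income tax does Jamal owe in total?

$9,778.18

Greycroft County, 1 January – 20 April 2027: 110 days → $245,000 × 4.55% × 110/365 = $3,359.5205
Westshore Region, 21 April – 31 December 2027: 255 days → $245,000 × 3.75% × 255/365 = $6,418.6644
Total = $9,778.1849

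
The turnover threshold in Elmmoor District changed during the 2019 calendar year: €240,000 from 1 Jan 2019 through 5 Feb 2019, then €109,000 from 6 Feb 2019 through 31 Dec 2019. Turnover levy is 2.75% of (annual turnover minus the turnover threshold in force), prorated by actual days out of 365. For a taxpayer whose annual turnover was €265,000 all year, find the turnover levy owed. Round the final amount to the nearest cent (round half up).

€3,934.68

1 Jan – 5 Feb 2019: 36 days, exemption €240,000 → (€265,000 − €240,000) × 2.75% × 36/365 = €67.8082
6 Feb – 31 Dec 2019: 329 days, exemption €109,000 → (€265,000 − €109,000) × 2.75% × 329/365 = €3,866.8767
Total = €3,934.6849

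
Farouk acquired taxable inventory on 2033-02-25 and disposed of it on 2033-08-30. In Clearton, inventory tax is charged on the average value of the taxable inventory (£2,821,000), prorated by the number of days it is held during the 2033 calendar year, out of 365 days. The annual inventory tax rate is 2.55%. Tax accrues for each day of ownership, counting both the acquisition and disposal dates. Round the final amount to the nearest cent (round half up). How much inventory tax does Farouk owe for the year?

Days held (2033-02-25 to 2033-08-30): 187 out of 365
Tax = £2,821,000 × 2.55% × 187/365 = £36,854.6260

£36,854.63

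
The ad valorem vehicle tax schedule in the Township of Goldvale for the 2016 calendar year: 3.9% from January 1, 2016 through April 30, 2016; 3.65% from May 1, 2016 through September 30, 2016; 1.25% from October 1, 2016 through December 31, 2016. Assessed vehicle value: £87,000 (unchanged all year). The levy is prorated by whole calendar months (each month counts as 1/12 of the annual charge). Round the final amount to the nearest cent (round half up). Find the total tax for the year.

January 1 – April 30, 2016: 4 months at 3.9% → £87,000 × 3.9% × 4/12 = £1,131.0000
May 1 – September 30, 2016: 5 months at 3.65% → £87,000 × 3.65% × 5/12 = £1,323.1250
October 1 – December 31, 2016: 3 months at 1.25% → £87,000 × 1.25% × 3/12 = £271.8750
Total = £2,726.0000

£2,726.00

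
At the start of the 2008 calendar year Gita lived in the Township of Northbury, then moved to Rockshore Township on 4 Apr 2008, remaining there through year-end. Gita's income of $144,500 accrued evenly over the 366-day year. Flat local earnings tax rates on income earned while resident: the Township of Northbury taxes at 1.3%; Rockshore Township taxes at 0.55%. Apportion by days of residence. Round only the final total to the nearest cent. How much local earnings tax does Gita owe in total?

The Township of Northbury, 1 Jan – 3 Apr 2008: 94 days → $144,500 × 1.3% × 94/366 = $482.4563
Rockshore Township, 4 Apr – 31 Dec 2008: 272 days → $144,500 × 0.55% × 272/366 = $590.6339
Total = $1,073.0902

$1,073.09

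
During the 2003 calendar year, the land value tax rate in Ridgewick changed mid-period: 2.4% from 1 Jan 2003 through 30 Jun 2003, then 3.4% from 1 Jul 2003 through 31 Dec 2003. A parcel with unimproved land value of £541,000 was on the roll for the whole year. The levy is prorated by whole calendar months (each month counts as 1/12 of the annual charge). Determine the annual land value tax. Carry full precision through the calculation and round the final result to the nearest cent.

£15,689.00

1 Jan – 30 Jun 2003: 6 months at 2.4% → £541,000 × 2.4% × 6/12 = £6,492.0000
1 Jul – 31 Dec 2003: 6 months at 3.4% → £541,000 × 3.4% × 6/12 = £9,197.0000
Total = £15,689.0000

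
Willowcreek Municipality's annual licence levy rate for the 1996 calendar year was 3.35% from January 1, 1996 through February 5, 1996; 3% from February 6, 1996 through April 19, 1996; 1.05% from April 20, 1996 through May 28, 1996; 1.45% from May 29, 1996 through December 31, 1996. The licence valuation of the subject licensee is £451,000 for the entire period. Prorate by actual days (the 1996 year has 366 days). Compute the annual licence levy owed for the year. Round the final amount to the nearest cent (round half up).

£8,603.50

January 1 – February 5, 1996: 36 days at 3.35% → £451,000 × 3.35% × 36/366 = £1,486.0820
February 6 – April 19, 1996: 74 days at 3% → £451,000 × 3% × 74/366 = £2,735.5738
April 20 – May 28, 1996: 39 days at 1.05% → £451,000 × 1.05% × 39/366 = £504.6025
May 29 – December 31, 1996: 217 days at 1.45% → £451,000 × 1.45% × 217/366 = £3,877.2445
Total = £8,603.5027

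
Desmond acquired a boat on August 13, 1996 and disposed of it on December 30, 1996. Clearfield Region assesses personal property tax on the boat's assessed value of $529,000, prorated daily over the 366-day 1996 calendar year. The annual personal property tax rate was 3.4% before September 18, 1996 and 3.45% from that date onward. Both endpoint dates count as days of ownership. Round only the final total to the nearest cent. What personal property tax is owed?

$6,955.05

August 13 – September 17, 1996: 36 days at 3.4% → $529,000 × 3.4% × 36/366 = $1,769.1148
September 18 – December 30, 1996: 104 days at 3.45% → $529,000 × 3.45% × 104/366 = $5,185.9344
Total = $6,955.0492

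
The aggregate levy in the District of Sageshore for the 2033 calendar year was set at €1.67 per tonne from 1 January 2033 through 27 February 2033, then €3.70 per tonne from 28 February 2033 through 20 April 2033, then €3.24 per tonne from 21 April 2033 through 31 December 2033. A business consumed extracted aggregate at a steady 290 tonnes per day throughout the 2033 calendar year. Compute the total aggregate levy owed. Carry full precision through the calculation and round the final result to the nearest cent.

€323483.40

1 January – 27 February 2033: 58 days × 290 tonnes/day = 16,820 tonnes at €1.67/tonne → €28089.40
28 February – 20 April 2033: 52 days × 290 tonnes/day = 15,080 tonnes at €3.70/tonne → €55796.00
21 April – 31 December 2033: 255 days × 290 tonnes/day = 73,950 tonnes at €3.24/tonne → €239598.00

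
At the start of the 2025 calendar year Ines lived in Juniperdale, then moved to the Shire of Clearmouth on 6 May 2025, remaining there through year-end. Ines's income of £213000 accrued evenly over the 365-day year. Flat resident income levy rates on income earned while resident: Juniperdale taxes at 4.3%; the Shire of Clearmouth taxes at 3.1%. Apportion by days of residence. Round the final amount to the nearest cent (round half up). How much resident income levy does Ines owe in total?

Juniperdale, 1 Jan – 5 May 2025: 125 days → £213000 × 4.3% × 125/365 = £3136.6438
The Shire of Clearmouth, 6 May – 31 Dec 2025: 240 days → £213000 × 3.1% × 240/365 = £4341.6986
Total = £7478.3425

£7478.34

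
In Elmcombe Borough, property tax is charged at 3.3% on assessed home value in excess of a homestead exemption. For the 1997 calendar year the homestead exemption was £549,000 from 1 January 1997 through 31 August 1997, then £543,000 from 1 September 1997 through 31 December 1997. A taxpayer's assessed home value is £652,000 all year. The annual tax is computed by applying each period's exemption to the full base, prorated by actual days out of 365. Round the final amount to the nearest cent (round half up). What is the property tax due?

£3,465.18

1 January – 31 August 1997: 243 days, exemption £549,000 → (£652,000 − £549,000) × 3.3% × 243/365 = £2,262.8959
1 September – 31 December 1997: 122 days, exemption £543,000 → (£652,000 − £543,000) × 3.3% × 122/365 = £1,202.2849
Total = £3,465.1808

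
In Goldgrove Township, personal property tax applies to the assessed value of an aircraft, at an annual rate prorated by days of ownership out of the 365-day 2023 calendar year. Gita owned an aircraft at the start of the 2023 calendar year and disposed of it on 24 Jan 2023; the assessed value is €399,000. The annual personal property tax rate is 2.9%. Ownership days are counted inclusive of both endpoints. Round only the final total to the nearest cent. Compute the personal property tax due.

Days held (1 Jan – 24 Jan 2023): 24 out of 365
Tax = €399,000 × 2.9% × 24/365 = €760.8329

€760.83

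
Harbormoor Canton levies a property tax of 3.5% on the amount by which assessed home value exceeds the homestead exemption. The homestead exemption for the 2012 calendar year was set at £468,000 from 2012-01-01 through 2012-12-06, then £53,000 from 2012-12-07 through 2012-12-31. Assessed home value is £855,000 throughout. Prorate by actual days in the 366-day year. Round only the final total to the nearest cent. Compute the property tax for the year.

2012-01-01 to 2012-12-06: 341 days, exemption £468,000 → (£855,000 − £468,000) × 3.5% × 341/366 = £12,619.7951
2012-12-07 to 2012-12-31: 25 days, exemption £53,000 → (£855,000 − £53,000) × 3.5% × 25/366 = £1,917.3497
Total = £14,537.1448

£14,537.14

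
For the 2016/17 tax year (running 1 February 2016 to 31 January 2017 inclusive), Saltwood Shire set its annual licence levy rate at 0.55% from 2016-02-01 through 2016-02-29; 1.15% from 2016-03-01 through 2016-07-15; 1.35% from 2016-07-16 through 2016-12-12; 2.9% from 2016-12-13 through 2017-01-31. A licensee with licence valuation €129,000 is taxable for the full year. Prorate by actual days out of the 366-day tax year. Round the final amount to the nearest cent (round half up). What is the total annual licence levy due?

2016-02-01 to 2016-02-29: 29 days at 0.55% → €129,000 × 0.55% × 29/366 = €56.2172
2016-03-01 to 2016-07-15: 137 days at 1.15% → €129,000 × 1.15% × 137/366 = €555.2992
2016-07-16 to 2016-12-12: 150 days at 1.35% → €129,000 × 1.35% × 150/366 = €713.7295
2016-12-13 to 2017-01-31: 50 days at 2.9% → €129,000 × 2.9% × 50/366 = €511.0656
Total = €1,836.3115

€1,836.31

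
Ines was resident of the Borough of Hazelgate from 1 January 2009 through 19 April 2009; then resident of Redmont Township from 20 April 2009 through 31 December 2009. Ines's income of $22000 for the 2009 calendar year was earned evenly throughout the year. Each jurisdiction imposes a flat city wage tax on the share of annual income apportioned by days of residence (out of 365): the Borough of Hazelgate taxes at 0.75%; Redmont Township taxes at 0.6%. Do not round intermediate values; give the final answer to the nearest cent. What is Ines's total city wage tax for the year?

$141.85

The Borough of Hazelgate, 1 January – 19 April 2009: 109 days → $22000 × 0.75% × 109/365 = $49.2740
Redmont Township, 20 April – 31 December 2009: 256 days → $22000 × 0.6% × 256/365 = $92.5808
Total = $141.8548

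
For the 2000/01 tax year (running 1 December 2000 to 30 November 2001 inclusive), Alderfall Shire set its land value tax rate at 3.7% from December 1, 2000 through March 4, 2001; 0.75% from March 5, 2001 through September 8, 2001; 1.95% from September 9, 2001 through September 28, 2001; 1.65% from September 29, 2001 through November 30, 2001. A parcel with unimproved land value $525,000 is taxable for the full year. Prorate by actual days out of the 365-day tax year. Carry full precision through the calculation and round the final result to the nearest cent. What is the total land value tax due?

$9,086.82

December 1, 2000 – March 4, 2001: 94 days at 3.7% → $525,000 × 3.7% × 94/365 = $5,002.6027
March 5 – September 8, 2001: 188 days at 0.75% → $525,000 × 0.75% × 188/365 = $2,028.0822
September 9 – September 28, 2001: 20 days at 1.95% → $525,000 × 1.95% × 20/365 = $560.9589
September 29 – November 30, 2001: 63 days at 1.65% → $525,000 × 1.65% × 63/365 = $1,495.1712
Total = $9,086.8151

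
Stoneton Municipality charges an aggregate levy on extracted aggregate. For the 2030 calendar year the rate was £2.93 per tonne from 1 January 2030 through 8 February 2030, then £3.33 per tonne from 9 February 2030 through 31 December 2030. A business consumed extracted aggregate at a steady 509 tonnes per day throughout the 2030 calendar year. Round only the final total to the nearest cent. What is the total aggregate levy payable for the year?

£610,723.65

1 January – 8 February 2030: 39 days × 509 tonnes/day = 19,851 tonnes at £2.93/tonne → £58,163.43
9 February – 31 December 2030: 326 days × 509 tonnes/day = 165,934 tonnes at £3.33/tonne → £552,560.22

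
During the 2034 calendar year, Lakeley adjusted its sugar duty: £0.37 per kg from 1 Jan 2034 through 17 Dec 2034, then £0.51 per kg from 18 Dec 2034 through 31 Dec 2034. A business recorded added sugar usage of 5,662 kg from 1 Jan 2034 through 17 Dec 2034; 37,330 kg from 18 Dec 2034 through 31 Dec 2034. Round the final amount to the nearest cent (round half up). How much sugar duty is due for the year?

1 Jan – 17 Dec 2034: 5,662 kg at £0.37/kg → £2,094.94
18 Dec – 31 Dec 2034: 37,330 kg at £0.51/kg → £19,038.30

£21,133.24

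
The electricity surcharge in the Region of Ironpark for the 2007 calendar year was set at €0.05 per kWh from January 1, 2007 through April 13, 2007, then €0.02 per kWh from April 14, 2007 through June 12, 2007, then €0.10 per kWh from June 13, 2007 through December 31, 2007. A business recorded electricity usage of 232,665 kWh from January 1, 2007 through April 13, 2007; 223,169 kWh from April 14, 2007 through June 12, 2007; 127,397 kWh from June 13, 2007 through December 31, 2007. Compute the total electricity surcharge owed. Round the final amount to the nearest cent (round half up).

January 1 – April 13, 2007: 232,665 kWh at €0.05/kWh → €11,633.25
April 14 – June 12, 2007: 223,169 kWh at €0.02/kWh → €4,463.38
June 13 – December 31, 2007: 127,397 kWh at €0.10/kWh → €12,739.70

€28,836.33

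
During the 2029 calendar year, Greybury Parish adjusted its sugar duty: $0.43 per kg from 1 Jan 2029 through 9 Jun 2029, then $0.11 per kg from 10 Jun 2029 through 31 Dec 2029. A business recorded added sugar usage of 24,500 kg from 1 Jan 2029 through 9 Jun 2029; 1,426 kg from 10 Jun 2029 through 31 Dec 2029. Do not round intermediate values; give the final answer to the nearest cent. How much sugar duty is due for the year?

1 Jan – 9 Jun 2029: 24,500 kg at $0.43/kg → $10,535.00
10 Jun – 31 Dec 2029: 1,426 kg at $0.11/kg → $156.86

$10,691.86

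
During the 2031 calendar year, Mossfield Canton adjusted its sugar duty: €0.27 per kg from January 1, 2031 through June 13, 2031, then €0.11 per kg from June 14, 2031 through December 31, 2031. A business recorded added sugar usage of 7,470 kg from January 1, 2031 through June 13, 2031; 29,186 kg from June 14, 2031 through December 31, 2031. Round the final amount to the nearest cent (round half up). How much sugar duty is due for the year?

January 1 – June 13, 2031: 7,470 kg at €0.27/kg → €2,016.90
June 14 – December 31, 2031: 29,186 kg at €0.11/kg → €3,210.46

€5,227.36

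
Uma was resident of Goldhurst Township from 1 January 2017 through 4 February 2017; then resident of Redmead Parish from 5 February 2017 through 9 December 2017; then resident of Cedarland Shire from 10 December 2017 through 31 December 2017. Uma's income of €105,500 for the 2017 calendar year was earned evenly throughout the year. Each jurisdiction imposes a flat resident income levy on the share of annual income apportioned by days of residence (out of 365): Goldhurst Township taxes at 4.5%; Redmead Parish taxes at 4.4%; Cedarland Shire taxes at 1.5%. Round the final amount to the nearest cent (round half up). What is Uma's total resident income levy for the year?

Goldhurst Township, 1 January – 4 February 2017: 35 days → €105,500 × 4.5% × 35/365 = €455.2397
Redmead Parish, 5 February – 9 December 2017: 308 days → €105,500 × 4.4% × 308/365 = €3,917.0849
Cedarland Shire, 10 December – 31 December 2017: 22 days → €105,500 × 1.5% × 22/365 = €95.3836
Total = €4,467.7082

€4,467.71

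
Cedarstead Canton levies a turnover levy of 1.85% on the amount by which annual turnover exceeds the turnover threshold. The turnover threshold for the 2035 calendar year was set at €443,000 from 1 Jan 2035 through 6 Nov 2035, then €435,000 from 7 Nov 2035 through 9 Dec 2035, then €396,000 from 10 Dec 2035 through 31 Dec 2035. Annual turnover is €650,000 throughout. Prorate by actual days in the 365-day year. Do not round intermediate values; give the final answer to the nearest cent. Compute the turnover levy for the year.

€3,895.29

1 Jan – 6 Nov 2035: 310 days, exemption €443,000 → (€650,000 − €443,000) × 1.85% × 310/365 = €3,252.4521
7 Nov – 9 Dec 2035: 33 days, exemption €435,000 → (€650,000 − €435,000) × 1.85% × 33/365 = €359.6096
10 Dec – 31 Dec 2035: 22 days, exemption €396,000 → (€650,000 − €396,000) × 1.85% × 22/365 = €283.2274
Total = €3,895.2890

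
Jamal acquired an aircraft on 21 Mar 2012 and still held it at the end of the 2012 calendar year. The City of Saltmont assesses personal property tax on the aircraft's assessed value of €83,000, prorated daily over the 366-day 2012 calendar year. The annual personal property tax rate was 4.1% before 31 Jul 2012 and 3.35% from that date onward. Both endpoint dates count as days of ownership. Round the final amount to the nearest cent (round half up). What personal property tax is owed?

€2,397.25

21 Mar – 30 Jul 2012: 132 days at 4.1% → €83,000 × 4.1% × 132/366 = €1,227.3115
31 Jul – 31 Dec 2012: 154 days at 3.35% → €83,000 × 3.35% × 154/366 = €1,169.9372
Total = €2,397.2486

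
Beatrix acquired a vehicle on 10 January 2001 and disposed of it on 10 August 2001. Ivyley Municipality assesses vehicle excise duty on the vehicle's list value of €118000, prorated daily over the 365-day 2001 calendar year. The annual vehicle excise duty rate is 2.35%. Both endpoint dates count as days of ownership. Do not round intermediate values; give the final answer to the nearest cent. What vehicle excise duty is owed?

€1618.22

Days held (10 January – 10 August 2001): 213 out of 365
Tax = €118000 × 2.35% × 213/365 = €1618.2164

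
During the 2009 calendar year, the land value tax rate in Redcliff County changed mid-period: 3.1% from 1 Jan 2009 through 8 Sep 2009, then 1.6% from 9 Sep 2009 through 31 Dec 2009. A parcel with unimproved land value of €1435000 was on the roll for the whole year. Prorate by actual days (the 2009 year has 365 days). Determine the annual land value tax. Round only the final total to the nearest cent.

1 Jan – 8 Sep 2009: 251 days at 3.1% → €1435000 × 3.1% × 251/365 = €30591.0548
9 Sep – 31 Dec 2009: 114 days at 1.6% → €1435000 × 1.6% × 114/365 = €7171.0685
Total = €37762.1233

€37762.12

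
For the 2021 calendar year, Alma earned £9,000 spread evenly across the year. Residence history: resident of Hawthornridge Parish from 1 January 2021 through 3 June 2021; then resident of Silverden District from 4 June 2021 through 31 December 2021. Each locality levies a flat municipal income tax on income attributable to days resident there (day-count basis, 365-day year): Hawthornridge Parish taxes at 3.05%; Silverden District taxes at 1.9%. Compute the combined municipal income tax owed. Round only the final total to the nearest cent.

Hawthornridge Parish, 1 January – 3 June 2021: 154 days → £9,000 × 3.05% × 154/365 = £115.8164
Silverden District, 4 June – 31 December 2021: 211 days → £9,000 × 1.9% × 211/365 = £98.8521
Total = £214.6685

£214.67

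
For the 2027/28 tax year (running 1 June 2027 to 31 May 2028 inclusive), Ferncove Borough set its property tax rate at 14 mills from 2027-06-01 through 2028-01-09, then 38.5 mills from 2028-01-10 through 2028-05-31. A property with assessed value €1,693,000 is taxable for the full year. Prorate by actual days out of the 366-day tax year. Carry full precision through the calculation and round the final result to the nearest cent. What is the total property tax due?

2027-06-01 to 2028-01-09: 223 days at 14 mills → €1,693,000 × 1.4% × 223/366 = €14,441.3825
2028-01-10 to 2028-05-31: 143 days at 38.5 mills → €1,693,000 × 3.85% × 143/366 = €25,466.6981
Total = €39,908.0806

€39,908.08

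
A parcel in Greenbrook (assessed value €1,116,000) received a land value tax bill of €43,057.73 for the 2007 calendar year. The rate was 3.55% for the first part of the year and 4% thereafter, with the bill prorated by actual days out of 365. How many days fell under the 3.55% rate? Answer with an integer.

Let d = days at the first rate; then 365 − d days at the second rate.
€1,116,000 × [3.55%·d + 4%·(365−d)] / 365 = €43,057.73
Solving gives d = 115, so the new rate took effect on April 26, 2007.

115 days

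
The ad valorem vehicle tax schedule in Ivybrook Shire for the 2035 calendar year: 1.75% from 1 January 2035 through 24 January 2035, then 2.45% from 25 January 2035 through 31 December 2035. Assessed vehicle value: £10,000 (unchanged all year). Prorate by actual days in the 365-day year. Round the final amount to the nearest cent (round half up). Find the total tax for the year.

1 January – 24 January 2035: 24 days at 1.75% → £10,000 × 1.75% × 24/365 = £11.5068
25 January – 31 December 2035: 341 days at 2.45% → £10,000 × 2.45% × 341/365 = £228.8904
Total = £240.3973

£240.40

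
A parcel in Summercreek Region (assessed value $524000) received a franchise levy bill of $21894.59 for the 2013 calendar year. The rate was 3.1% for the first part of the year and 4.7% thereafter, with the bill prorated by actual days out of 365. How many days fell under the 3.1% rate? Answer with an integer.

Let d = days at the first rate; then 365 − d days at the second rate.
$524000 × [3.1%·d + 4.7%·(365−d)] / 365 = $21894.59
Solving gives d = 119, so the new rate took effect on 30 April 2013.

119 days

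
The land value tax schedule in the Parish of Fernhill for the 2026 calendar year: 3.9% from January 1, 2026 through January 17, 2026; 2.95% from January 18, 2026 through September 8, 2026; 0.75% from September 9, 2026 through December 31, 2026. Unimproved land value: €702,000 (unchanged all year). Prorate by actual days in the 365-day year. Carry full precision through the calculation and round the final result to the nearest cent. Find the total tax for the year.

January 1 – January 17, 2026: 17 days at 3.9% → €702,000 × 3.9% × 17/365 = €1,275.1397
January 18 – September 8, 2026: 234 days at 2.95% → €702,000 × 2.95% × 234/365 = €13,276.4548
September 9 – December 31, 2026: 114 days at 0.75% → €702,000 × 0.75% × 114/365 = €1,644.4110
Total = €16,196.0055

€16,196.01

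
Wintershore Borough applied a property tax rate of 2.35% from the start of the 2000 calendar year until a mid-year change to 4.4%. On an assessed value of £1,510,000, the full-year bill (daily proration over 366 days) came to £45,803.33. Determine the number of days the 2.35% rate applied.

244 days

Let d = days at the first rate; then 366 − d days at the second rate.
£1,510,000 × [2.35%·d + 4.4%·(366−d)] / 366 = £45,803.33
Solving gives d = 244, so the new rate took effect on September 1, 2000.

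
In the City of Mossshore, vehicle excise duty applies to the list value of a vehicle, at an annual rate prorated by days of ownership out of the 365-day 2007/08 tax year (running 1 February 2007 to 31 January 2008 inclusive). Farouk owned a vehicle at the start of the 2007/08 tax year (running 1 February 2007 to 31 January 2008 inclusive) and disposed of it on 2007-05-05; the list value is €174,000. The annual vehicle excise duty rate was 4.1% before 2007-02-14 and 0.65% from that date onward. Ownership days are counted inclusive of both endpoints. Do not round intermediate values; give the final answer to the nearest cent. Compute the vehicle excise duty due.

2007-02-01 to 2007-02-13: 13 days at 4.1% → €174,000 × 4.1% × 13/365 = €254.0877
2007-02-14 to 2007-05-05: 81 days at 0.65% → €174,000 × 0.65% × 81/365 = €250.9890
Total = €505.0767

€505.08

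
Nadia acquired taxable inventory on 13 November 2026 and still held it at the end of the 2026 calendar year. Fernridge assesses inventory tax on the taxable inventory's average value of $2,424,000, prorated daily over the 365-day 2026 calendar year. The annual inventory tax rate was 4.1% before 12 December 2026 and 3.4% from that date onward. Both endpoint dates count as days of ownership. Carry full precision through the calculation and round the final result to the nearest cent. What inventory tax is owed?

$12,412.21

13 November – 11 December 2026: 29 days at 4.1% → $2,424,000 × 4.1% × 29/365 = $7,896.2630
12 December – 31 December 2026: 20 days at 3.4% → $2,424,000 × 3.4% × 20/365 = $4,515.9452
Total = $12,412.2082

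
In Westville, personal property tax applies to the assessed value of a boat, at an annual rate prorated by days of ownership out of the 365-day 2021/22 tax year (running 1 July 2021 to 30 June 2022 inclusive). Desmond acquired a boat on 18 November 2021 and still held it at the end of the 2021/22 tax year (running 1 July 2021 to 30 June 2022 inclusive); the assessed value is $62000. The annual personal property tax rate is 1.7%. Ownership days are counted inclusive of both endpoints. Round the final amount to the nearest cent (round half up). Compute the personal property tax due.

$649.73

Days held (18 November 2021 – 30 June 2022): 225 out of 365
Tax = $62000 × 1.7% × 225/365 = $649.7260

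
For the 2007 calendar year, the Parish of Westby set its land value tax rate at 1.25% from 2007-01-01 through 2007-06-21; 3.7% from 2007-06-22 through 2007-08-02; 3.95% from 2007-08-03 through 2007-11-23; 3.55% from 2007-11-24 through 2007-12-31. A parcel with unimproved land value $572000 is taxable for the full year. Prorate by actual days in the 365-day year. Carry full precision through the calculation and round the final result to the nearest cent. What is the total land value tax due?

2007-01-01 to 2007-06-21: 172 days at 1.25% → $572000 × 1.25% × 172/365 = $3369.3151
2007-06-22 to 2007-08-02: 42 days at 3.7% → $572000 × 3.7% × 42/365 = $2435.3096
2007-08-03 to 2007-11-23: 113 days at 3.95% → $572000 × 3.95% × 113/365 = $6994.8548
2007-11-24 to 2007-12-31: 38 days at 3.55% → $572000 × 3.55% × 38/365 = $2114.0493
Total = $14913.5288

$14913.53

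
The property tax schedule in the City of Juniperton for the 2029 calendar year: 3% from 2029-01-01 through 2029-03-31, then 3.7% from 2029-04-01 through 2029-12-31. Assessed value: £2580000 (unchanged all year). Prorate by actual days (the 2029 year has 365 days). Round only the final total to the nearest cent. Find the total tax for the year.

2029-01-01 to 2029-03-31: 90 days at 3% → £2580000 × 3% × 90/365 = £19084.9315
2029-04-01 to 2029-12-31: 275 days at 3.7% → £2580000 × 3.7% × 275/365 = £71921.9178
Total = £91006.8493

£91006.85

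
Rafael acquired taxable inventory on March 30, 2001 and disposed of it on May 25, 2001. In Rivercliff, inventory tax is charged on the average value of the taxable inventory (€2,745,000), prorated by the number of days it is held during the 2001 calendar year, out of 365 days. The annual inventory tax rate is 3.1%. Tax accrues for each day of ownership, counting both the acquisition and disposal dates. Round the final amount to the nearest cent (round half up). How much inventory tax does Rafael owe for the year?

Days held (March 30 – May 25, 2001): 57 out of 365
Tax = €2,745,000 × 3.1% × 57/365 = €13,288.8082

€13,288.81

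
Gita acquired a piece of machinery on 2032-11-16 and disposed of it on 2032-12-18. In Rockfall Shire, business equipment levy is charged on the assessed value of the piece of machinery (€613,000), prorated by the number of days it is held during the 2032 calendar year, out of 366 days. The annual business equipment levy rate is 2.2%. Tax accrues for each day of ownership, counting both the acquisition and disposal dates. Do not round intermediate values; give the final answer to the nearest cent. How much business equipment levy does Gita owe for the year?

Days held (2032-11-16 to 2032-12-18): 33 out of 366
Tax = €613,000 × 2.2% × 33/366 = €1,215.9508

€1,215.95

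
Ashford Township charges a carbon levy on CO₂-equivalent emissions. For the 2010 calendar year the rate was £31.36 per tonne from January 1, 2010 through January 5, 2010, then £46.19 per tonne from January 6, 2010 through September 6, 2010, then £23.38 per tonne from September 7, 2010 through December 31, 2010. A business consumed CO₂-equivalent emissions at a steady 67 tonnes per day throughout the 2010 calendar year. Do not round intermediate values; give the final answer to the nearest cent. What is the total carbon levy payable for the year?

January 1 – January 5, 2010: 5 days × 67 tonnes/day = 335 tonnes at £31.36/tonne → £10,505.60
January 6 – September 6, 2010: 244 days × 67 tonnes/day = 16,348 tonnes at £46.19/tonne → £755,114.12
September 7 – December 31, 2010: 116 days × 67 tonnes/day = 7,772 tonnes at £23.38/tonne → £181,709.36

£947,329.08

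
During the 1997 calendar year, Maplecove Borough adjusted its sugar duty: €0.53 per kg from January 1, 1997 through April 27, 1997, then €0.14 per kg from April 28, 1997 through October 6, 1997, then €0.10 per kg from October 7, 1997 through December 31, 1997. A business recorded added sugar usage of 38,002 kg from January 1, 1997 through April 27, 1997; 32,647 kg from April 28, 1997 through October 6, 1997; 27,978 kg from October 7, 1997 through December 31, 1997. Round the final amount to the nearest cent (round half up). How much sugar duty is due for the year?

€27509.44

January 1 – April 27, 1997: 38,002 kg at €0.53/kg → €20141.06
April 28 – October 6, 1997: 32,647 kg at €0.14/kg → €4570.58
October 7 – December 31, 1997: 27,978 kg at €0.10/kg → €2797.80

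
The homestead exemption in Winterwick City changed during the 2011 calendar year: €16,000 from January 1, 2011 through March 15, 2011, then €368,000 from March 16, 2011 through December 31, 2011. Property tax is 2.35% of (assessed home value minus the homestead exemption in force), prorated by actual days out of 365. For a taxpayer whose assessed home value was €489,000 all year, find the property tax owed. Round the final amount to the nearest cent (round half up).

€4,520.56

January 1 – March 15, 2011: 74 days, exemption €16,000 → (€489,000 − €16,000) × 2.35% × 74/365 = €2,253.5534
March 16 – December 31, 2011: 291 days, exemption €368,000 → (€489,000 − €368,000) × 2.35% × 291/365 = €2,267.0096
Total = €4,520.5630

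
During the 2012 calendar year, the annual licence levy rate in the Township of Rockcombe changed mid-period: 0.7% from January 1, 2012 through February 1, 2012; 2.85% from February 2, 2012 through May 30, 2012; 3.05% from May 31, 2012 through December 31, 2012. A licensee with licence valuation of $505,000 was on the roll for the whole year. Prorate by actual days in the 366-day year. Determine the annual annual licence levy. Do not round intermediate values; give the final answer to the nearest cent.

$14,036.52

January 1 – February 1, 2012: 32 days at 0.7% → $505,000 × 0.7% × 32/366 = $309.0710
February 2 – May 30, 2012: 119 days at 2.85% → $505,000 × 2.85% × 119/366 = $4,679.5287
May 31 – December 31, 2012: 215 days at 3.05% → $505,000 × 3.05% × 215/366 = $9,047.9167
Total = $14,036.5164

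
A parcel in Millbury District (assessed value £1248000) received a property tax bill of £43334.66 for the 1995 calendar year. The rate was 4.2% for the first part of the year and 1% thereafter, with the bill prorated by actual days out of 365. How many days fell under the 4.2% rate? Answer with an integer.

282 days

Let d = days at the first rate; then 365 − d days at the second rate.
£1248000 × [4.2%·d + 1%·(365−d)] / 365 = £43334.66
Solving gives d = 282, so the new rate took effect on 10 Oct 1995.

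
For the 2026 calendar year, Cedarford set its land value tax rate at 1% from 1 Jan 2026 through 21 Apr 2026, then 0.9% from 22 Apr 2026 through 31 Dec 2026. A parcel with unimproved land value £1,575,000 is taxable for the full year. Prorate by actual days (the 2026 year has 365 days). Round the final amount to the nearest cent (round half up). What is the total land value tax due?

1 Jan – 21 Apr 2026: 111 days at 1% → £1,575,000 × 1% × 111/365 = £4,789.7260
22 Apr – 31 Dec 2026: 254 days at 0.9% → £1,575,000 × 0.9% × 254/365 = £9,864.2466
Total = £14,653.9726

£14,653.97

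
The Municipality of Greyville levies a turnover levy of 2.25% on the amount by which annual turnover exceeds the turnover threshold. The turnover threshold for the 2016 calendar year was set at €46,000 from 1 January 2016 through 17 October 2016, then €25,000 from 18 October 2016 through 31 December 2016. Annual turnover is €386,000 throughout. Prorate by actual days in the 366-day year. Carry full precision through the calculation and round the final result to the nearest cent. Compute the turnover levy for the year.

€7,746.82

1 January – 17 October 2016: 291 days, exemption €46,000 → (€386,000 − €46,000) × 2.25% × 291/366 = €6,082.3770
18 October – 31 December 2016: 75 days, exemption €25,000 → (€386,000 − €25,000) × 2.25% × 75/366 = €1,664.4467
Total = €7,746.8238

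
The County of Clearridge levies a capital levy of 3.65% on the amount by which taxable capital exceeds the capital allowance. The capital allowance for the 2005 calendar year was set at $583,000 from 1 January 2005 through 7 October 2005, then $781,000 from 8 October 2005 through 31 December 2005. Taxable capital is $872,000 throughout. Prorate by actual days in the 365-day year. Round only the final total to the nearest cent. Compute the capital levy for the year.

1 January – 7 October 2005: 280 days, exemption $583,000 → ($872,000 − $583,000) × 3.65% × 280/365 = $8,092.0000
8 October – 31 December 2005: 85 days, exemption $781,000 → ($872,000 − $781,000) × 3.65% × 85/365 = $773.5000
Total = $8,865.5000

$8,865.50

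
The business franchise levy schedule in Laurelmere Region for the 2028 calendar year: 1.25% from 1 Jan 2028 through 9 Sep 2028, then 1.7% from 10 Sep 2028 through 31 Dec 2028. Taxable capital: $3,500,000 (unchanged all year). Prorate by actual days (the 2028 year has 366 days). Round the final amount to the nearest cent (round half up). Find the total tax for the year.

$48,612.70

1 Jan – 9 Sep 2028: 253 days at 1.25% → $3,500,000 × 1.25% × 253/366 = $30,242.4863
10 Sep – 31 Dec 2028: 113 days at 1.7% → $3,500,000 × 1.7% × 113/366 = $18,370.2186
Total = $48,612.7049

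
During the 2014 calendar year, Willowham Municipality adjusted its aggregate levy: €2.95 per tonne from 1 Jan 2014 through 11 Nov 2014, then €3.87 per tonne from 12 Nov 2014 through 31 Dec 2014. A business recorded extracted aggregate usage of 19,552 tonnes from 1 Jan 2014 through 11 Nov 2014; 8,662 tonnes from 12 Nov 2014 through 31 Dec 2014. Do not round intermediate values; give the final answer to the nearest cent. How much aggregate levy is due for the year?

€91,200.34

1 Jan – 11 Nov 2014: 19,552 tonnes at €2.95/tonne → €57,678.40
12 Nov – 31 Dec 2014: 8,662 tonnes at €3.87/tonne → €33,521.94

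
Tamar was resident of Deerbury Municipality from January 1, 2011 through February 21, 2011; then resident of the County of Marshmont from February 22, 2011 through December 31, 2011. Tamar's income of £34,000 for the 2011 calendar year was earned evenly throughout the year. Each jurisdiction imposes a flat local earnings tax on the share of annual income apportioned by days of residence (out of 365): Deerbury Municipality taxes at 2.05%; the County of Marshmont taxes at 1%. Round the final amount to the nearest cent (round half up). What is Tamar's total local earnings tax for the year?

£390.86

Deerbury Municipality, January 1 – February 21, 2011: 52 days → £34,000 × 2.05% × 52/365 = £99.2986
The County of Marshmont, February 22 – December 31, 2011: 313 days → £34,000 × 1% × 313/365 = £291.5616
Total = £390.8603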